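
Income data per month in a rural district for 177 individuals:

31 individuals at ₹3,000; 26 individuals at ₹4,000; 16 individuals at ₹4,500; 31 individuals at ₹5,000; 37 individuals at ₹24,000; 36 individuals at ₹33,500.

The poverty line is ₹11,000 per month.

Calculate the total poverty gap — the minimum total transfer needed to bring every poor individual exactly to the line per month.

Below z: 31×₹3,000, 26×₹4,000, 16×₹4,500, 31×₹5,000 (q = 104 of N = 177).
Individual gaps: 31×(11000−3000) = 248000; 26×(11000−4000) = 182000; 16×(11000−4500) = 104000; 31×(11000−5000) = 186000.
Aggregate gap = ₹720,000.

₹720,000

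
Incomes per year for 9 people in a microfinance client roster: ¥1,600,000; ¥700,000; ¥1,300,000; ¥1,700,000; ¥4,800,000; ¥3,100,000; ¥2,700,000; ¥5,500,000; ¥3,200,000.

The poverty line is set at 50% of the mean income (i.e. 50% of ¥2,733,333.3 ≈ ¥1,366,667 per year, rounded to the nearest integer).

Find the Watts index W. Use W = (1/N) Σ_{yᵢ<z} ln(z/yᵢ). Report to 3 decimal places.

Below the line: ¥700,000, ¥1,300,000 (q = 2 of N = 9).
ln(z/y) terms: ln(1366667/700000) = 0.6690; ln(1366667/1300000) = 0.0500.
W = 0.719061 / 9 = 0.080.

0.080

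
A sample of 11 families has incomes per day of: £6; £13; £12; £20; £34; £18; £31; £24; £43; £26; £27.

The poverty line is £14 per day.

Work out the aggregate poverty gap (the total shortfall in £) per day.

£11

Incomes under z: £6, £12, £13 (q = 3 of N = 11).
Individual gaps: 14−6 = 8; 14−12 = 2; 14−13 = 1.
Aggregate gap = £11.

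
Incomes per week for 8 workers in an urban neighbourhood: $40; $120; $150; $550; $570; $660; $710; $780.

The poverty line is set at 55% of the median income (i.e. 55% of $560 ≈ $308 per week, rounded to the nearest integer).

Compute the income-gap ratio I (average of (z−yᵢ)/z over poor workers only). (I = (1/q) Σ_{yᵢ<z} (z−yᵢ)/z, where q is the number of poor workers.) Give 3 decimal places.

0.665

Below the line: $40, $120, $150 (q = 3 of N = 8).
Shortfall ratios (z−y)/z: 0.8701, 0.6104, 0.5130; sum = 1.993506.
The income-gap ratio divides by q (the poor only): 1.993506 / 3 = 0.665.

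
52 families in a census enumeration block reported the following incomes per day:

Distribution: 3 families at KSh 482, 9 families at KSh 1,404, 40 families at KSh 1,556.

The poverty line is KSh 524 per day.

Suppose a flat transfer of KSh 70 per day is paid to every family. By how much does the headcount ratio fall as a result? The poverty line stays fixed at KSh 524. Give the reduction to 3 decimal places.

Before: below the line — 3×KSh 482; headcount ratio = 0.05769.
After the KSh 70 transfer: below the line — none; headcount ratio = 0.00000.
Reduction = 0.05769 − 0.00000 = 0.058.

0.058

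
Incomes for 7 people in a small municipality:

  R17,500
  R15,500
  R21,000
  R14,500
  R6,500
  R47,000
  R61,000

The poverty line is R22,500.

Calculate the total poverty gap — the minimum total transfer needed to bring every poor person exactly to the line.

R37,500

Below z: R6,500, R14,500, R15,500, R17,500, R21,000 (q = 5 of N = 7).
Individual gaps: 22500−6500 = 16000; 22500−14500 = 8000; 22500−15500 = 7000; 22500−17500 = 5000; 22500−21000 = 1500.
Aggregate gap = R37,500.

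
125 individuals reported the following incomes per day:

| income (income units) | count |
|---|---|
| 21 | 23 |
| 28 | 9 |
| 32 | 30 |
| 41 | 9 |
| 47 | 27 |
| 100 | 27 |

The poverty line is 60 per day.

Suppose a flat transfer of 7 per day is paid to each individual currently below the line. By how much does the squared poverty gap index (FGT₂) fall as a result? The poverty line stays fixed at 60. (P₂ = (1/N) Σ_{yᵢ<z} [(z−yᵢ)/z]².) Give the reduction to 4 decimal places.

Before: below the line — 23×21, 9×28, 30×32, 9×41, 27×47; squared poverty gap index (FGT₂) = 0.167847.
After the 7 transfer: below the line — 23×28, 9×35, 30×39, 9×48, 27×54; squared poverty gap index (FGT₂) = 0.099278.
Reduction = 0.167847 − 0.099278 = 0.0686.

0.0686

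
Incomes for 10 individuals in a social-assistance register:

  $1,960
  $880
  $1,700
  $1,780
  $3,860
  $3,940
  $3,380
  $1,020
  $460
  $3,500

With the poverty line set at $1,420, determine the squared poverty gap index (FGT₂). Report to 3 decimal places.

0.068

Below z: $460, $880, $1,020 (q = 3 of N = 10).
Relative gaps: (1420−460)/1420 = 0.6761; (1420−880)/1420 = 0.3803; (1420−1020)/1420 = 0.2817.
Squared: 0.4571; 0.1446; 0.0793.
Sum = 0.681016; P₂ = 0.681016 / 10 = 0.068.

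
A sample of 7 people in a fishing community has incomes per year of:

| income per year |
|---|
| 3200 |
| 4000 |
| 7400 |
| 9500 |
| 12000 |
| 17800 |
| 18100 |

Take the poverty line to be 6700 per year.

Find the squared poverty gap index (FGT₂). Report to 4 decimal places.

0.0622

Incomes under z: 3200, 4000 (q = 2 of N = 7).
Gap ratios (z−y)/z: (6700−3200)/6700 = 0.5224; (6700−4000)/6700 = 0.4030.
Squared: 0.2729; 0.1624.
Sum = 0.435286; P₂ = 0.435286 / 7 = 0.0622.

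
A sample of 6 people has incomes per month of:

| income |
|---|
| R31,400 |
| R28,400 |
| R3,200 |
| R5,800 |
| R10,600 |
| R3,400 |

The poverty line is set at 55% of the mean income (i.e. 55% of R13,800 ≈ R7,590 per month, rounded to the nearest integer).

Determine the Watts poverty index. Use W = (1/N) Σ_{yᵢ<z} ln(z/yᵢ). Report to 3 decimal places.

Incomes under z: R3,200, R3,400, R5,800 (q = 3 of N = 6).
Log shortfalls: ln(7590/3200) = 0.8637; ln(7590/3400) = 0.8031; ln(7590/5800) = 0.2690.
W = 1.935711 / 6 = 0.323.

0.323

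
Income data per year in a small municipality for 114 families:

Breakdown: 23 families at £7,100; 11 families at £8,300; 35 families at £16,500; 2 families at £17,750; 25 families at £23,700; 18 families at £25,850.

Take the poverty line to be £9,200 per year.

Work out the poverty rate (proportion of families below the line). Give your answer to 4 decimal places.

0.2982

34 of the 114 families have income below £9,200.
H = 34/114 = 0.2982.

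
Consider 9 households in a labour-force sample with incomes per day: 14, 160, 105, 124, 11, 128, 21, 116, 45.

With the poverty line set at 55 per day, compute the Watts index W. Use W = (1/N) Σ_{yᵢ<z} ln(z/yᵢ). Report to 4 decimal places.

0.4601

Poor units: 11, 14, 21, 45 (q = 4 of N = 9).
Log shortfalls: ln(55/11) = 1.6094; ln(55/14) = 1.3683; ln(55/21) = 0.9628; ln(55/45) = 0.2007.
W = 4.141195 / 9 = 0.4601.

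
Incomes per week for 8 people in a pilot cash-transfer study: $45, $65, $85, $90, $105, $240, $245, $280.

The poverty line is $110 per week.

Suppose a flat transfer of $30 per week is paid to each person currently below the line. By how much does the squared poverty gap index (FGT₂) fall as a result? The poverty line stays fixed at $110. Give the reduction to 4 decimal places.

Before: below the line — $45, $65, $85, $90, $105; squared poverty gap index (FGT₂) = 0.075413.
After the $30 transfer: below the line — $75, $95; squared poverty gap index (FGT₂) = 0.014979.
Reduction = 0.075413 − 0.014979 = 0.0604.

0.0604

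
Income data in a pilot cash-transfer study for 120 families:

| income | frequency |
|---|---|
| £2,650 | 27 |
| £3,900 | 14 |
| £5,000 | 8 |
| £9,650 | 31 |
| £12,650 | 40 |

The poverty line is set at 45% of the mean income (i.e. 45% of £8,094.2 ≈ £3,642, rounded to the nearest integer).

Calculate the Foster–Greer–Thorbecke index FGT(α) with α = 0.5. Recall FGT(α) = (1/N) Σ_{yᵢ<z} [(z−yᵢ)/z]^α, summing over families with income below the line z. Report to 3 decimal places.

0.117

Below z: 27×£2,650 (q = 27 of N = 120).
Normalized shortfalls: (3642−2650)/3642 = 0.2724 (×27).
Raised to α = 0.5: 0.52190 (×27).
Sum = 14.091254; FGT(0.5) = 14.091254 / 120 = 0.117.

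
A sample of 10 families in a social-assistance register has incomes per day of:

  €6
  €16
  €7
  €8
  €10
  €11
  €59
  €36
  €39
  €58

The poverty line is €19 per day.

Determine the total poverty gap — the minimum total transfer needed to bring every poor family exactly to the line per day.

€56

Incomes under z: €6, €7, €8, €10, €11, €16 (q = 6 of N = 10).
Individual gaps: 19−6 = 13; 19−7 = 12; 19−8 = 11; 19−10 = 9; 19−11 = 8; 19−16 = 3.
Aggregate gap = €56.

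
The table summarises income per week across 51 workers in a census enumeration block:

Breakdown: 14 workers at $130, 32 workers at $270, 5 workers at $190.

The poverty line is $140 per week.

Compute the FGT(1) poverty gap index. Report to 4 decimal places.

0.0196

Below the line: 14×$130 (q = 14 of N = 51).
Relative gaps: (140−130)/140 = 0.0714 (×14).
Σ = 1.000000. Dividing by the full population N = 51 gives P₁ = 0.0196.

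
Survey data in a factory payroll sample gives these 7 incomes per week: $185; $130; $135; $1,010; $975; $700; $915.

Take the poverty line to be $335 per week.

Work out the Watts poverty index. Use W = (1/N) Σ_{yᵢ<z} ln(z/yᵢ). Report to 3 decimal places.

Below z: $130, $135, $185 (q = 3 of N = 7).
ln(z/y) terms: ln(335/130) = 0.9466; ln(335/135) = 0.9089; ln(335/185) = 0.5938.
W = 2.449227 / 7 = 0.350.

0.350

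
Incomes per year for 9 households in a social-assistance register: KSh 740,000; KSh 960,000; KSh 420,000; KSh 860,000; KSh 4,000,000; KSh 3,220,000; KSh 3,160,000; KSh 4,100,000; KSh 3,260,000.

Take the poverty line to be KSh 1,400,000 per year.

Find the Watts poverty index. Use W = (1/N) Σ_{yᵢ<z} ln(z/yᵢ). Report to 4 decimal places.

Below z: KSh 420,000, KSh 740,000, KSh 860,000, KSh 960,000 (q = 4 of N = 9).
Log shortfalls: ln(1400000/420000) = 1.2040; ln(1400000/740000) = 0.6376; ln(1400000/860000) = 0.4873; ln(1400000/960000) = 0.3773.
W = 2.706139 / 9 = 0.3007.

0.3007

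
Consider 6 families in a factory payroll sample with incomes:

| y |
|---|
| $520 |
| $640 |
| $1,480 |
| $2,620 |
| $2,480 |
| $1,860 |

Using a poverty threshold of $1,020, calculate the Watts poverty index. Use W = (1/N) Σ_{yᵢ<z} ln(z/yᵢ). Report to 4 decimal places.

0.1900

Below the line: $520, $640 (q = 2 of N = 6).
Log gaps: ln(1020/520) = 0.6737; ln(1020/640) = 0.4661.
W = 1.139819 / 6 = 0.1900.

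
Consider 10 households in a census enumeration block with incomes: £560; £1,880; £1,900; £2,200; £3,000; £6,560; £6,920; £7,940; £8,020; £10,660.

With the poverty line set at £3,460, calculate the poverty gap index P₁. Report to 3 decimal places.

Poor units: £560, £1,880, £1,900, £2,200, £3,000 (q = 5 of N = 10).
Shortfall ratios: (3460−560)/3460 = 0.8382; (3460−1880)/3460 = 0.4566; (3460−1900)/3460 = 0.4509; (3460−2200)/3460 = 0.3642; (3460−3000)/3460 = 0.1329.
Σ = 2.242775. Dividing by the full population N = 10 gives P₁ = 0.224.

0.224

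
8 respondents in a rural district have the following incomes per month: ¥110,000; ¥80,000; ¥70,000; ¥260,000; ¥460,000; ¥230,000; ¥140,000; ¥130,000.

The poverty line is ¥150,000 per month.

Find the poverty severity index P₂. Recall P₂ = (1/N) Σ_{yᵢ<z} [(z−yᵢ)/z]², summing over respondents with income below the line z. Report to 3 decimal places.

0.074

Incomes under z: ¥70,000, ¥80,000, ¥110,000, ¥130,000, ¥140,000 (q = 5 of N = 8).
Relative gaps: (150000−70000)/150000 = 0.5333; (150000−80000)/150000 = 0.4667; (150000−110000)/150000 = 0.2667; (150000−130000)/150000 = 0.1333; (150000−140000)/150000 = 0.0667.
Squared: 0.2844; 0.2178; 0.0711; 0.0178; 0.0044.
Sum = 0.595556; P₂ = 0.595556 / 8 = 0.074.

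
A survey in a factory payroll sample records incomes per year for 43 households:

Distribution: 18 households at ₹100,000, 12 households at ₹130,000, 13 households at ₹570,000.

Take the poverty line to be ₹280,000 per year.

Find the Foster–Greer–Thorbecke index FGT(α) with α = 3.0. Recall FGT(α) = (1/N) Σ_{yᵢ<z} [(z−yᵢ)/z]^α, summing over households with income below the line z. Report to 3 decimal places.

Below the line: 18×₹100,000, 12×₹130,000 (q = 30 of N = 43).
Gap ratios (z−y)/z: (280000−100000)/280000 = 0.6429 (×18); (280000−130000)/280000 = 0.5357 (×12).
Raised to α = 3.0: 0.26567 (×18); 0.15374 (×12).
Sum = 6.627004; FGT(3.0) = 6.627004 / 43 = 0.154.

0.154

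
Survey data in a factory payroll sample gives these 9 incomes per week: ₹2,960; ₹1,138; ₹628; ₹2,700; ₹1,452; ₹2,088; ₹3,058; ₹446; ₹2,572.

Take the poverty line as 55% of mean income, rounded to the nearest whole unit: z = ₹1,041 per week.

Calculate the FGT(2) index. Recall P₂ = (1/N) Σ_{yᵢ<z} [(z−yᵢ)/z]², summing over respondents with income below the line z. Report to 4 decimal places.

Incomes under z: ₹446, ₹628 (q = 2 of N = 9).
Gap ratios (z−y)/z: (1041−446)/1041 = 0.5716; (1041−628)/1041 = 0.3967.
Squared: 0.3267; 0.1574.
Sum = 0.484085; P₂ = 0.484085 / 9 = 0.0538.

0.0538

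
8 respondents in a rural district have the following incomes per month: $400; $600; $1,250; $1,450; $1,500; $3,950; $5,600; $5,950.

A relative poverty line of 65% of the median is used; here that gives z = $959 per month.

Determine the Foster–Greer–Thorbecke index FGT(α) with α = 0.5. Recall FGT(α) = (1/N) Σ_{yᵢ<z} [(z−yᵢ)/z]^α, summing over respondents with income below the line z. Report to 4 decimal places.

Incomes under z: $400, $600 (q = 2 of N = 8).
Shortfall ratios: (959−400)/959 = 0.5829; (959−600)/959 = 0.3743.
Raised to α = 0.5: 0.76348; 0.61184.
Sum = 1.375318; FGT(0.5) = 1.375318 / 8 = 0.1719.

0.1719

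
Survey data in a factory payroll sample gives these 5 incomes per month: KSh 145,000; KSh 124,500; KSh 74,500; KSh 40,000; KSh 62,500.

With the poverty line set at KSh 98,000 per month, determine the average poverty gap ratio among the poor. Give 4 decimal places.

0.3980

Below z: KSh 40,000, KSh 62,500, KSh 74,500 (q = 3 of N = 5).
Relative gaps: 0.5918, 0.3622, 0.2398; sum = 1.193878.
The income-gap ratio divides by q (the poor only): 1.193878 / 3 = 0.3980.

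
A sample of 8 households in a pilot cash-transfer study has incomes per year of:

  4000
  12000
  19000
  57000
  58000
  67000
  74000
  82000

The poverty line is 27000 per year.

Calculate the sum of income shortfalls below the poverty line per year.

Poor units: 4000, 12000, 19000 (q = 3 of N = 8).
Individual gaps: 27000−4000 = 23000; 27000−12000 = 15000; 27000−19000 = 8000.
Aggregate gap = 46000.

46000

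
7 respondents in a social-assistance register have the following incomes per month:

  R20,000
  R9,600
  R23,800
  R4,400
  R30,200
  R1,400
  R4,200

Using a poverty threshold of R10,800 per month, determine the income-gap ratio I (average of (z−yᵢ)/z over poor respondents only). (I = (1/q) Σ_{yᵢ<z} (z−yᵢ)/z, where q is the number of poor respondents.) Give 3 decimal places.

0.546

Poor units: R1,400, R4,200, R4,400, R9,600 (q = 4 of N = 7).
Relative gaps: 0.8704, 0.6111, 0.5926, 0.1111; sum = 2.185185.
The income-gap ratio divides by q (the poor only): 2.185185 / 4 = 0.546.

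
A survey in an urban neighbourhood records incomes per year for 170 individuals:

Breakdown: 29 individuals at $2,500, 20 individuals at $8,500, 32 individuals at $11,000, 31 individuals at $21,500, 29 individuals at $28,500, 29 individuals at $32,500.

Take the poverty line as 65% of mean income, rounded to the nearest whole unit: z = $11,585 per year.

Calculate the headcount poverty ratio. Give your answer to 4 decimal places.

0.4765

81 of the 170 individuals have income below $11,585.
H = 81/170 = 0.4765.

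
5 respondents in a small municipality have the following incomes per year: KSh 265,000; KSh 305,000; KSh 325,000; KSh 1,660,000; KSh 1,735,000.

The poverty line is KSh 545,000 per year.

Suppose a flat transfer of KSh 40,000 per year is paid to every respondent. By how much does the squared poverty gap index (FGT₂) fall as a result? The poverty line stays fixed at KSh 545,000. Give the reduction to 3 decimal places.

0.037

Before: below the line — KSh 265,000, KSh 305,000, KSh 325,000; squared poverty gap index (FGT₂) = 0.12416.
After the KSh 40,000 transfer: below the line — KSh 305,000, KSh 345,000, KSh 365,000; squared poverty gap index (FGT₂) = 0.08753.
Reduction = 0.12416 − 0.08753 = 0.037.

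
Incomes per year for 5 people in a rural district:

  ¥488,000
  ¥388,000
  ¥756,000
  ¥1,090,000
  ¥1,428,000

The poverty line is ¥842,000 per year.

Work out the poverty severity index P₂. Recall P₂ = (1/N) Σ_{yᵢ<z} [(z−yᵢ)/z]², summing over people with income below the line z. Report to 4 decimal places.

0.0956

Below z: ¥388,000, ¥488,000, ¥756,000 (q = 3 of N = 5).
Relative gaps: (842000−388000)/842000 = 0.5392; (842000−488000)/842000 = 0.4204; (842000−756000)/842000 = 0.1021.
Squared: 0.2907; 0.1768; 0.0104.
Sum = 0.477920; P₂ = 0.477920 / 5 = 0.0956.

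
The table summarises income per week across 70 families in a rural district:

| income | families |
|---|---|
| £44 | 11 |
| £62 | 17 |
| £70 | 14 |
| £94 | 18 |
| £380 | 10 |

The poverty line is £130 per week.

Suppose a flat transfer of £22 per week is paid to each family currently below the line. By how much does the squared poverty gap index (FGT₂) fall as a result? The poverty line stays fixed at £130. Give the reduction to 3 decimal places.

Before: below the line — 11×£44, 17×£62, 14×£70, 18×£94; squared poverty gap index (FGT₂) = 0.19754.
After the £22 transfer: below the line — 11×£66, 17×£84, 14×£92, 18×£116; squared poverty gap index (FGT₂) = 0.08856.
Reduction = 0.19754 − 0.08856 = 0.109.

0.109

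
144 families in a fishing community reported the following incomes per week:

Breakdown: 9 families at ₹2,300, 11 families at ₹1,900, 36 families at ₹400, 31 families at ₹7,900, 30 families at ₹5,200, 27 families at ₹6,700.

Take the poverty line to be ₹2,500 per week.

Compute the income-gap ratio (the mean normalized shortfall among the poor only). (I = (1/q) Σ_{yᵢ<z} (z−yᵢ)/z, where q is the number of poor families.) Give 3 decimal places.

0.600

Poor units: 36×₹400, 11×₹1,900, 9×₹2,300 (q = 56 of N = 144).
Shortfall ratios (z−y)/z: 0.8400 (×36), 0.2400 (×11), 0.0800 (×9); sum = 33.600000.
The income-gap ratio divides by q (the poor only): 33.600000 / 56 = 0.600.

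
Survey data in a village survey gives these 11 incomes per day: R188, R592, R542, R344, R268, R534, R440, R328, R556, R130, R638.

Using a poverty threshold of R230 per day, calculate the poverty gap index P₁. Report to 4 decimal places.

Below z: R130, R188 (q = 2 of N = 11).
Gap ratios (z−y)/z: (230−130)/230 = 0.4348; (230−188)/230 = 0.1826.
Sum of shortfalls = 0.617391; P₁ averages over all N: 0.617391 / 11 = 0.0561.

0.0561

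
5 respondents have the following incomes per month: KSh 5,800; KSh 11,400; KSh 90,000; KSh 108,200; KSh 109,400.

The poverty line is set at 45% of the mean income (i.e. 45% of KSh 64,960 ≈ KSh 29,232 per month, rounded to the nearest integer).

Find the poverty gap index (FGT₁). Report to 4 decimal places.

0.2823

Below z: KSh 5,800, KSh 11,400 (q = 2 of N = 5).
Normalized shortfalls: (29232−5800)/29232 = 0.8016; (29232−11400)/29232 = 0.6100.
Σ = 1.411604. Dividing by the full population N = 5 gives P₁ = 0.2823.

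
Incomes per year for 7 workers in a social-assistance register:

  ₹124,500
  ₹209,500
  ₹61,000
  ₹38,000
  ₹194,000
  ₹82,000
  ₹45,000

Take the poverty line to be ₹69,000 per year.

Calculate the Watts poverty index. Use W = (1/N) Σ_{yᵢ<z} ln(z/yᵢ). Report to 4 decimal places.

0.1639

Below z: ₹38,000, ₹45,000, ₹61,000 (q = 3 of N = 7).
Log gaps: ln(69000/38000) = 0.5965; ln(69000/45000) = 0.4274; ln(69000/61000) = 0.1232.
W = 1.147197 / 7 = 0.1639.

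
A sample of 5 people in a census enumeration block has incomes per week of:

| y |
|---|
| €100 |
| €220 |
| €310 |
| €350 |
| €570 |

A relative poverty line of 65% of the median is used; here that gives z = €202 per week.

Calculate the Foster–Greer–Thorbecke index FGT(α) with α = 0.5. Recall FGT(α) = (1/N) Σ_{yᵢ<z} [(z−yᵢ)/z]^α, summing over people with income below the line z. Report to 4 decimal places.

0.1421

Incomes under z: €100 (q = 1 of N = 5).
Gap ratios (z−y)/z: (202−100)/202 = 0.5050.
Raised to α = 0.5: 0.71060.
Sum = 0.710599; FGT(0.5) = 0.710599 / 5 = 0.1421.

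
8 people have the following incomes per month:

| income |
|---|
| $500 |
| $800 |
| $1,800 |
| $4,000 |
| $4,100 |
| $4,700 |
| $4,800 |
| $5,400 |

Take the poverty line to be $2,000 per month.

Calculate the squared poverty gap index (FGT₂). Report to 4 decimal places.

0.1166

Below z: $500, $800, $1,800 (q = 3 of N = 8).
Shortfall ratios: (2000−500)/2000 = 0.7500; (2000−800)/2000 = 0.6000; (2000−1800)/2000 = 0.1000.
Squared: 0.5625; 0.3600; 0.0100.
Sum = 0.932500; P₂ = 0.932500 / 8 = 0.1166.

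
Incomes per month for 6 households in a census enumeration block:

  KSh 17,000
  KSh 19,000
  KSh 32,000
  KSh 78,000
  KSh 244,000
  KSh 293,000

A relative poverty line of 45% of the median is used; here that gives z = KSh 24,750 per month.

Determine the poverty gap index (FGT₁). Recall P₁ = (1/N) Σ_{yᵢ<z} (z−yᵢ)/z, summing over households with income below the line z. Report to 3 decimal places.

Below the line: KSh 17,000, KSh 19,000 (q = 2 of N = 6).
Relative gaps: (24750−17000)/24750 = 0.3131; (24750−19000)/24750 = 0.2323.
Σ = 0.545455. Dividing by the full population N = 6 gives P₁ = 0.091.

0.091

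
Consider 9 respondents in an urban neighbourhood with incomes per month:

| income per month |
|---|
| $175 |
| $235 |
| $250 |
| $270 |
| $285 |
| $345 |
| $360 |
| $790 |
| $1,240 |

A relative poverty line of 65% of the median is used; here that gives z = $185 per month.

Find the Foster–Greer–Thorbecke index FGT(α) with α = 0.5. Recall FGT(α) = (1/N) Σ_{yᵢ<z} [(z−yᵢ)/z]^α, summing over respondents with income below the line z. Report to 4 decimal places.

0.0258

Below z: $175 (q = 1 of N = 9).
Gap ratios (z−y)/z: (185−175)/185 = 0.0541.
Raised to α = 0.5: 0.23250.
Sum = 0.232495; FGT(0.5) = 0.232495 / 9 = 0.0258.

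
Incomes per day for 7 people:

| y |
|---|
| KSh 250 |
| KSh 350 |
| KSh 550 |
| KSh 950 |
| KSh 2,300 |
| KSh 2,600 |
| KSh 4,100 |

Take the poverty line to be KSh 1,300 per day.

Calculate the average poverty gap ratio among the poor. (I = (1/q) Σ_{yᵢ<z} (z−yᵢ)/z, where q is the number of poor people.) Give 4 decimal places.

0.5962

Incomes under z: KSh 250, KSh 350, KSh 550, KSh 950 (q = 4 of N = 7).
Relative gaps: 0.8077, 0.7308, 0.5769, 0.2692; sum = 2.384615.
The income-gap ratio divides by q (the poor only): 2.384615 / 4 = 0.5962.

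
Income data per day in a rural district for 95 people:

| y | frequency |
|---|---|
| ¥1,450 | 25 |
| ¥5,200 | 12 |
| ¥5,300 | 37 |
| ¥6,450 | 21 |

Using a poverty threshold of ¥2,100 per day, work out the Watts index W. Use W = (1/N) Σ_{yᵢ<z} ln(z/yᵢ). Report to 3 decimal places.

0.097

Below z: 25×¥1,450 (q = 25 of N = 95).
Log shortfalls: ln(2100/1450) = 0.3704 (×25).
W = 9.259345 / 95 = 0.097.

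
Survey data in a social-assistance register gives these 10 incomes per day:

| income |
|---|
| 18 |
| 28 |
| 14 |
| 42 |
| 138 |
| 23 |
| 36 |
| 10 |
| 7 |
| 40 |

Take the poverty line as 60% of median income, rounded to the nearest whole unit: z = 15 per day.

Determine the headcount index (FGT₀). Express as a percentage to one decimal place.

30.0%

3 of the 10 families have income below 15.
H = 3/10 = 30.0%.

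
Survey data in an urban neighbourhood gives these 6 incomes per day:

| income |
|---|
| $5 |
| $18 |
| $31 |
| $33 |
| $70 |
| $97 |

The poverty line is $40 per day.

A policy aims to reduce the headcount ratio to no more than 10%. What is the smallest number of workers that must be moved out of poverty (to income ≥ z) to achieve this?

Currently q = 4 of N = 6 are below the line (H = 0.667).
A headcount ratio of at most 10% allows at most ⌊0.10 × 6⌋ = 0 poor workers.
So at least 4 − 0 = 4 must be lifted.

4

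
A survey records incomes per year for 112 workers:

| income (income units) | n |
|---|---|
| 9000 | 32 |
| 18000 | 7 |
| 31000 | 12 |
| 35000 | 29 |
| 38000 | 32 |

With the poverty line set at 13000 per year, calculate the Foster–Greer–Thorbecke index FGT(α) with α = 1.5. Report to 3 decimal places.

0.049

Incomes under z: 32×9000 (q = 32 of N = 112).
Shortfall ratios: (13000−9000)/13000 = 0.3077 (×32).
Raised to α = 1.5: 0.17068 (×32).
Sum = 5.461663; FGT(1.5) = 5.461663 / 112 = 0.049.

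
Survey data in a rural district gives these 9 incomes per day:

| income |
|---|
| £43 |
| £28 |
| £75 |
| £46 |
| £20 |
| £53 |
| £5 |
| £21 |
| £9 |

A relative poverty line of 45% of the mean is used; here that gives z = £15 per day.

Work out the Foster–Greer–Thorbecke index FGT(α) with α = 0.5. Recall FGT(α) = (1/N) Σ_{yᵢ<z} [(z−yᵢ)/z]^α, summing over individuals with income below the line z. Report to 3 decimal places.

0.161

Below the line: £5, £9 (q = 2 of N = 9).
Gap ratios (z−y)/z: (15−5)/15 = 0.6667; (15−9)/15 = 0.4000.
Raised to α = 0.5: 0.81650; 0.63246.
Sum = 1.448952; FGT(0.5) = 1.448952 / 9 = 0.161.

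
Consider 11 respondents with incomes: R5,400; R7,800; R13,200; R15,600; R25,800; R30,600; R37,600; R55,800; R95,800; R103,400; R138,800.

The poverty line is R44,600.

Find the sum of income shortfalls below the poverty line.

R176,200

Incomes under z: R5,400, R7,800, R13,200, R15,600, R25,800, R30,600, R37,600 (q = 7 of N = 11).
Individual gaps: 44600−5400 = 39200; 44600−7800 = 36800; 44600−13200 = 31400; 44600−15600 = 29000; 44600−25800 = 18800; 44600−30600 = 14000; 44600−37600 = 7000.
Aggregate gap = R176,200.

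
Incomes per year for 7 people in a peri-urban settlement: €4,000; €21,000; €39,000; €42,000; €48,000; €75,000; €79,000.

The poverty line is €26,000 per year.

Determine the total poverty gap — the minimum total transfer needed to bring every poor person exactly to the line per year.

Incomes under z: €4,000, €21,000 (q = 2 of N = 7).
Individual gaps: 26000−4000 = 22000; 26000−21000 = 5000.
Aggregate gap = €27,000.

€27,000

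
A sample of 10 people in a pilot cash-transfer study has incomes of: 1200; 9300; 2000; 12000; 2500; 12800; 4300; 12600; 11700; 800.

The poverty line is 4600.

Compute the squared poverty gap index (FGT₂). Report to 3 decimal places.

0.176

Incomes under z: 800, 1200, 2000, 2500, 4300 (q = 5 of N = 10).
Normalized shortfalls: (4600−800)/4600 = 0.8261; (4600−1200)/4600 = 0.7391; (4600−2000)/4600 = 0.5652; (4600−2500)/4600 = 0.4565; (4600−4300)/4600 = 0.0652.
Squared: 0.6824; 0.5463; 0.3195; 0.2084; 0.0043.
Sum = 1.760870; P₂ = 1.760870 / 10 = 0.176.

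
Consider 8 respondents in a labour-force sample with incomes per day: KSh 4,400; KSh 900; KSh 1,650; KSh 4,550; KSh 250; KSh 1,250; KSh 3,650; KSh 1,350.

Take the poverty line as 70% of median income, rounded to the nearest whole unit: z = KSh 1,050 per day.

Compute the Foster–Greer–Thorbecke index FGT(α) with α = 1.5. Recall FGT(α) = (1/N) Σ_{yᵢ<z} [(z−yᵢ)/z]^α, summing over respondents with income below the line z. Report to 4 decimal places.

0.0899

Below the line: KSh 250, KSh 900 (q = 2 of N = 8).
Normalized shortfalls: (1050−250)/1050 = 0.7619; (1050−900)/1050 = 0.1429.
Raised to α = 1.5: 0.66504; 0.05399.
Sum = 0.719040; FGT(1.5) = 0.719040 / 8 = 0.0899.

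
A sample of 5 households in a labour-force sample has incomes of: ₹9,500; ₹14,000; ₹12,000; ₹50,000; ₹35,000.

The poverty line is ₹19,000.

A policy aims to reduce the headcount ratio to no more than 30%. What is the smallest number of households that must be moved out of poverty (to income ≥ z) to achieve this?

2

3 of the 5 households are poor, so H = 3/5 = 0.600.
A headcount ratio of at most 30% allows at most ⌊0.30 × 5⌋ = 1 poor households.
So at least 3 − 1 = 2 must be lifted.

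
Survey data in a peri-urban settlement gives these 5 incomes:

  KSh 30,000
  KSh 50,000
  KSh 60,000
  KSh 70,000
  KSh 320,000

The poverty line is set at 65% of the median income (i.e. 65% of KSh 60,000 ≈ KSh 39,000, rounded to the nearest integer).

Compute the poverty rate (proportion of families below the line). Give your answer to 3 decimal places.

1 of the 5 families have income below KSh 39,000.
H = 1/5 = 0.200.

0.200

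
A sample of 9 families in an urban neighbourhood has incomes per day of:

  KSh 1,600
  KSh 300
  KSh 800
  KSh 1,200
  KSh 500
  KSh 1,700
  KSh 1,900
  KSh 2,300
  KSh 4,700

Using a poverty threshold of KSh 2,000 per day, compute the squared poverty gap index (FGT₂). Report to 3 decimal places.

Below z: KSh 300, KSh 500, KSh 800, KSh 1,200, KSh 1,600, KSh 1,700, KSh 1,900 (q = 7 of N = 9).
Relative gaps: (2000−300)/2000 = 0.8500; (2000−500)/2000 = 0.7500; (2000−800)/2000 = 0.6000; (2000−1200)/2000 = 0.4000; (2000−1600)/2000 = 0.2000; (2000−1700)/2000 = 0.1500; (2000−1900)/2000 = 0.0500.
Squared: 0.7225; 0.5625; 0.3600; 0.1600; 0.0400; 0.0225; 0.0025.
Sum = 1.870000; P₂ = 1.870000 / 9 = 0.208.

0.208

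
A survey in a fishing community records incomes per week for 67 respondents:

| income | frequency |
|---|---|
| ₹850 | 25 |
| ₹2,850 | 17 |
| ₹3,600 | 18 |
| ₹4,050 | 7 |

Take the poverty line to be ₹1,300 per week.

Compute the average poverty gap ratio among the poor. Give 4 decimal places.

0.3462

Incomes under z: 25×₹850 (q = 25 of N = 67).
Relative gaps: 0.3462 (×25); sum = 8.653846.
I averages over the q = 25 poor units only: 8.653846 / 25 = 0.3462.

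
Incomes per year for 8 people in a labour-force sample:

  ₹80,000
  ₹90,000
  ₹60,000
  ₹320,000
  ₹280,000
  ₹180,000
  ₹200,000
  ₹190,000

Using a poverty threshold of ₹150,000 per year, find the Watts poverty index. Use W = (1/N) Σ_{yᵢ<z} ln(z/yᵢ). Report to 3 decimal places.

0.257

Below the line: ₹60,000, ₹80,000, ₹90,000 (q = 3 of N = 8).
Log shortfalls: ln(150000/60000) = 0.9163; ln(150000/80000) = 0.6286; ln(150000/90000) = 0.5108.
W = 2.055725 / 8 = 0.257.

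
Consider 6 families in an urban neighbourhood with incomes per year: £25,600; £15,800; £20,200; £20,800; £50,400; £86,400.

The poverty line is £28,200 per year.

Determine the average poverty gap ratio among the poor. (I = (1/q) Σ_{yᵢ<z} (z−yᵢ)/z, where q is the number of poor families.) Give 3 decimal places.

Below z: £15,800, £20,200, £20,800, £25,600 (q = 4 of N = 6).
Relative gaps: 0.4397, 0.2837, 0.2624, 0.0922; sum = 1.078014.
The income-gap ratio divides by q (the poor only): 1.078014 / 4 = 0.270.

0.270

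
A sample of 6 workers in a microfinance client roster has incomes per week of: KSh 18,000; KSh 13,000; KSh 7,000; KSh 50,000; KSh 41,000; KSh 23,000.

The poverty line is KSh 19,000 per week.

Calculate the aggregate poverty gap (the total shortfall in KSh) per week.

Poor units: KSh 7,000, KSh 13,000, KSh 18,000 (q = 3 of N = 6).
Individual gaps: 19000−7000 = 12000; 19000−13000 = 6000; 19000−18000 = 1000.
Aggregate gap = KSh 19,000.

KSh 19,000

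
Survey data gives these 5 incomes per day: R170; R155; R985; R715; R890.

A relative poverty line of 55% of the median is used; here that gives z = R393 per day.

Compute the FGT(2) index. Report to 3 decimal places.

Below the line: R155, R170 (q = 2 of N = 5).
Shortfall ratios: (393−155)/393 = 0.6056; (393−170)/393 = 0.5674.
Squared: 0.3667; 0.3220.
Sum = 0.688726; P₂ = 0.688726 / 5 = 0.138.

0.138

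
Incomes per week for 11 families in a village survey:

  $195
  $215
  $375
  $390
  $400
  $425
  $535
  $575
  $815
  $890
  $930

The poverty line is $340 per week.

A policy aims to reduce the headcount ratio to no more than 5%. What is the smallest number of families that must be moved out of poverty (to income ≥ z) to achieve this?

2

2 of the 11 families are poor, so H = 2/11 = 0.182.
A headcount ratio of at most 5% allows at most ⌊0.05 × 11⌋ = 0 poor families.
So at least 2 − 0 = 2 must be lifted.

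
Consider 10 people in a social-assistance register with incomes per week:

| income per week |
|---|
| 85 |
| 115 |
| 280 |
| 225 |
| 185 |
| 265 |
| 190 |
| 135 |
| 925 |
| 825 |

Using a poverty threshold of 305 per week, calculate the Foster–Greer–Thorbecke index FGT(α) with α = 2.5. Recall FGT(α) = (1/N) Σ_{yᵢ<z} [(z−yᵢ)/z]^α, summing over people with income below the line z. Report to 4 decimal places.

0.1208

Incomes under z: 85, 115, 135, 185, 190, 225, 265, 280 (q = 8 of N = 10).
Normalized shortfalls: (305−85)/305 = 0.7213; (305−115)/305 = 0.6230; (305−135)/305 = 0.5574; (305−185)/305 = 0.3934; (305−190)/305 = 0.3770; (305−225)/305 = 0.2623; (305−265)/305 = 0.1311; (305−280)/305 = 0.0820.
Raised to α = 2.5: 0.44188; 0.30629; 0.23194; 0.09710; 0.08730; 0.03524; 0.00623; 0.00192.
Sum = 1.207892; FGT(2.5) = 1.207892 / 10 = 0.1208.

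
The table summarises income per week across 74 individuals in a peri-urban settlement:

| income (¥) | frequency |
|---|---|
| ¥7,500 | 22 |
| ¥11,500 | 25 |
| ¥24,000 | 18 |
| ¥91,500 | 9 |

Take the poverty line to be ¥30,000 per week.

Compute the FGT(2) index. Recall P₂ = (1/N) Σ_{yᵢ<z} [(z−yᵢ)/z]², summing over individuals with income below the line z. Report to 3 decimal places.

Below the line: 22×¥7,500, 25×¥11,500, 18×¥24,000 (q = 65 of N = 74).
Relative gaps: (30000−7500)/30000 = 0.7500 (×22); (30000−11500)/30000 = 0.6167 (×25); (30000−24000)/30000 = 0.2000 (×18).
Squared: 0.5625 (×22); 0.3803 (×25); 0.0400 (×18).
Sum = 22.601944; P₂ = 22.601944 / 74 = 0.305.

0.305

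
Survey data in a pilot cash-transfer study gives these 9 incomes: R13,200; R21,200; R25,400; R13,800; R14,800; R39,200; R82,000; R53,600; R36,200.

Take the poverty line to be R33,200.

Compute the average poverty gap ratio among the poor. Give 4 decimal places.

Incomes under z: R13,200, R13,800, R14,800, R21,200, R25,400 (q = 5 of N = 9).
Shortfall ratios (z−y)/z: 0.6024, 0.5843, 0.5542, 0.3614, 0.2349; sum = 2.337349.
I averages over the q = 5 poor units only: 2.337349 / 5 = 0.4675.

0.4675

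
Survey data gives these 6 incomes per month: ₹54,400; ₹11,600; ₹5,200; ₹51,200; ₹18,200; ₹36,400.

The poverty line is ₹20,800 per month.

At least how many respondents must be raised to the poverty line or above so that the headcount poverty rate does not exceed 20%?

Currently q = 3 of N = 6 are below the line (H = 0.500).
A headcount ratio of at most 20% allows at most ⌊0.20 × 6⌋ = 1 poor respondents.
So at least 3 − 1 = 2 must be lifted.

2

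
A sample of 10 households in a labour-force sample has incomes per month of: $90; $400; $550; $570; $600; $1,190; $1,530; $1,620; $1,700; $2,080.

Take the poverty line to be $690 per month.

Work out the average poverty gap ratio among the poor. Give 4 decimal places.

0.3594

Poor units: $90, $400, $550, $570, $600 (q = 5 of N = 10).
Relative gaps: 0.8696, 0.4203, 0.2029, 0.1739, 0.1304; sum = 1.797101.
The income-gap ratio divides by q (the poor only): 1.797101 / 5 = 0.3594.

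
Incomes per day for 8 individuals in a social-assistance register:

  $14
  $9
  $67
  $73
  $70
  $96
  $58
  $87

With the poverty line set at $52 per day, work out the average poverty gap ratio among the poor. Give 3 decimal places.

Incomes under z: $9, $14 (q = 2 of N = 8).
Relative gaps: 0.8269, 0.7308; sum = 1.557692.
The income-gap ratio divides by q (the poor only): 1.557692 / 2 = 0.779.

0.779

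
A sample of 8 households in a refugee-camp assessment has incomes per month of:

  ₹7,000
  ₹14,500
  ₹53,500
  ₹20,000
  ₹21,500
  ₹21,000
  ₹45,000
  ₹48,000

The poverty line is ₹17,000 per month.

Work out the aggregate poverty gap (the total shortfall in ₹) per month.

₹12,500

Below the line: ₹7,000, ₹14,500 (q = 2 of N = 8).
Individual gaps: 17000−7000 = 10000; 17000−14500 = 2500.
Aggregate gap = ₹12,500.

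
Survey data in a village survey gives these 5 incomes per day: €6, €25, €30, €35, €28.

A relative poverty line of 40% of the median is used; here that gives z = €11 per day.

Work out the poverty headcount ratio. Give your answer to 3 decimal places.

0.200

1 of the 5 people have income below €11.
H = 1/5 = 0.200.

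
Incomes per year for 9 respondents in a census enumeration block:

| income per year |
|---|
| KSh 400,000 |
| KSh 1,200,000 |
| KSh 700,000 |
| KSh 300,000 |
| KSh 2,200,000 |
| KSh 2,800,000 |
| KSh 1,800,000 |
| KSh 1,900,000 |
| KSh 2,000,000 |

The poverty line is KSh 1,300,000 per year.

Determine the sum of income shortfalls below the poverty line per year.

Incomes under z: KSh 300,000, KSh 400,000, KSh 700,000, KSh 1,200,000 (q = 4 of N = 9).
Individual gaps: 1300000−300000 = 1000000; 1300000−400000 = 900000; 1300000−700000 = 600000; 1300000−1200000 = 100000.
Aggregate gap = KSh 2,600,000.

KSh 2,600,000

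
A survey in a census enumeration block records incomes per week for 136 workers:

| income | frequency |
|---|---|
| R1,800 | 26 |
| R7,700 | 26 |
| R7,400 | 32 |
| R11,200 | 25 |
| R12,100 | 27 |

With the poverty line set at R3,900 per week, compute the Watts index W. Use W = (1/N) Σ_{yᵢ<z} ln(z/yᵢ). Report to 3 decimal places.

0.148

Poor units: 26×R1,800 (q = 26 of N = 136).
Log gaps: ln(3900/1800) = 0.7732 (×26).
W = 20.102937 / 136 = 0.148.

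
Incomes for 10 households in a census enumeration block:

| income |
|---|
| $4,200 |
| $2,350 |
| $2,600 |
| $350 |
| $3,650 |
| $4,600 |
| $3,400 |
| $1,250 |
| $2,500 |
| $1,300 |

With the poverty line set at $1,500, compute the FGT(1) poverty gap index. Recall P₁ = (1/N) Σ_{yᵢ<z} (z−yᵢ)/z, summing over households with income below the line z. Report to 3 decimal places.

Incomes under z: $350, $1,250, $1,300 (q = 3 of N = 10).
Shortfall ratios: (1500−350)/1500 = 0.7667; (1500−1250)/1500 = 0.1667; (1500−1300)/1500 = 0.1333.
Sum of shortfalls = 1.066667; P₁ averages over all N: 1.066667 / 10 = 0.107.

0.107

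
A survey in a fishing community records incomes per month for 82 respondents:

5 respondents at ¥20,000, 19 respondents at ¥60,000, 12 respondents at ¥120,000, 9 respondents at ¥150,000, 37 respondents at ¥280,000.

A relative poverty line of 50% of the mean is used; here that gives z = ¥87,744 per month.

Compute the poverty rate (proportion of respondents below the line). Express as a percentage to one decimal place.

29.3%

24 of the 82 respondents have income below ¥87,744.
H = 24/82 = 29.3%.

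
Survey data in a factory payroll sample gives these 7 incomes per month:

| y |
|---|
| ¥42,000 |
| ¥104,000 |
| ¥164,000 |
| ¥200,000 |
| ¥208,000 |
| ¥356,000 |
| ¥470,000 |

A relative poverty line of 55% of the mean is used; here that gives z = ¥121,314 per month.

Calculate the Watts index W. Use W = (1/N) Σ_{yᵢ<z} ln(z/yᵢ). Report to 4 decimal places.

Incomes under z: ¥42,000, ¥104,000 (q = 2 of N = 7).
Log shortfalls: ln(121314/42000) = 1.0607; ln(121314/104000) = 0.1540.
W = 1.214704 / 7 = 0.1735.

0.1735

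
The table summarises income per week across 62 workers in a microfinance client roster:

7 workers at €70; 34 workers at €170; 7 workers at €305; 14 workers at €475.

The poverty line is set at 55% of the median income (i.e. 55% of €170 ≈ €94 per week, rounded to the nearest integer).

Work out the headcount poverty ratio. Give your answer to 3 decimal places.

0.113

7 of the 62 workers have income below €94.
H = 7/62 = 0.113.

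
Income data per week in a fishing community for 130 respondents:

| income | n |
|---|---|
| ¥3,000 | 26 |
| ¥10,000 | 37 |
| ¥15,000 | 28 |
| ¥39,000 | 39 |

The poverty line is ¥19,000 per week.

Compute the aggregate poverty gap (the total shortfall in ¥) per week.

¥861,000

Below the line: 26×¥3,000, 37×¥10,000, 28×¥15,000 (q = 91 of N = 130).
Individual gaps: 26×(19000−3000) = 416000; 37×(19000−10000) = 333000; 28×(19000−15000) = 112000.
Aggregate gap = ¥861,000.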